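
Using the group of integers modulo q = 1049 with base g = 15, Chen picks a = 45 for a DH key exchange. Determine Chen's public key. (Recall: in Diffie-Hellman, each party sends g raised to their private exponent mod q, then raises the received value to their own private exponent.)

820

Public value = 15^45 (mod 1049).
15^1 ≡ 15 (mod 1049)
15^2 = (15^1)^2 ≡ 15^2 = 225 ≡ 225 (mod 1049)
15^4 = (15^2)^2 ≡ 225^2 = 50625 ≡ 273 (mod 1049)
15^8 = (15^4)^2 ≡ 273^2 = 74529 ≡ 50 (mod 1049)
15^16 = (15^8)^2 ≡ 50^2 = 2500 ≡ 402 (mod 1049)
15^32 = (15^16)^2 ≡ 402^2 = 161604 ≡ 58 (mod 1049)
15^45 = 15^32 · 15^8 · 15^4 · 15^1 ≡ 58 · 50 · 273 · 15 ≡ 820 (mod 1049).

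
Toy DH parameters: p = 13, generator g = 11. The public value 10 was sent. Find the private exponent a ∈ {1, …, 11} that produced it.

Try successive powers of 11 modulo 13:
11^1 ≡ 11
11^2 ≡ 4
11^3 ≡ 5
11^4 ≡ 3
11^5 ≡ 7
11^6 ≡ 12
11^7 ≡ 2
11^8 ≡ 9
11^9 ≡ 8
11^10 ≡ 10
Found: a = 10.

10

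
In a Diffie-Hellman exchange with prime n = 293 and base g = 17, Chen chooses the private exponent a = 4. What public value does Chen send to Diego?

16

Public value = 17^4 (mod 293).
17^1 ≡ 17 (mod 293)
17^2 = (17^1)^2 ≡ 17^2 = 289 ≡ 289 (mod 293)
17^4 = (17^2)^2 ≡ 289^2 = 83521 ≡ 16 (mod 293)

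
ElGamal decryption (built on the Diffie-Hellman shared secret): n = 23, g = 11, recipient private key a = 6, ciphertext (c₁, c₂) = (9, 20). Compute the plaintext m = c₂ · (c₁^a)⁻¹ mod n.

Shared mask s = c₁^a mod n = 9^6 mod 23.
9^1 ≡ 9 (mod 23)
9^2 = (9^1)^2 ≡ 9^2 = 81 ≡ 12 (mod 23)
9^4 = (9^2)^2 ≡ 12^2 = 144 ≡ 6 (mod 23)
9^6 = 9^4 · 9^2 ≡ 6 · 12 ≡ 3 (mod 23).
So s = 3; s⁻¹ ≡ 8 (mod 23).
m = c₂ · s⁻¹ mod 23 = 20 · 8 mod 23 = 22.

22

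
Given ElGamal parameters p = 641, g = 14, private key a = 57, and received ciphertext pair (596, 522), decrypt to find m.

Shared mask s = c₁^a mod p = 596^57 mod 641.
596^1 ≡ 596 (mod 641)
596^2 = (596^1)^2 ≡ 596^2 = 355216 ≡ 102 (mod 641)
596^4 = (596^2)^2 ≡ 102^2 = 10404 ≡ 148 (mod 641)
596^8 = (596^4)^2 ≡ 148^2 = 21904 ≡ 110 (mod 641)
596^16 = (596^8)^2 ≡ 110^2 = 12100 ≡ 562 (mod 641)
596^32 = (596^16)^2 ≡ 562^2 = 315844 ≡ 472 (mod 641)
596^57 = 596^32 · 596^16 · 596^8 · 596^1 ≡ 472 · 562 · 110 · 596 ≡ 291 (mod 641).
So s = 291; s⁻¹ ≡ 478 (mod 641).
m = c₂ · s⁻¹ mod 641 = 522 · 478 mod 641 = 167.

167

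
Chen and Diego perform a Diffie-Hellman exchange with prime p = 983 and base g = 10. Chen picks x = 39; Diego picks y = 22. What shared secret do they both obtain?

150

Chen sends A = g^x mod p = 10^39 mod 983.
10^1 ≡ 10 (mod 983)
10^2 = (10^1)^2 ≡ 10^2 = 100 ≡ 100 (mod 983)
10^4 = (10^2)^2 ≡ 100^2 = 10000 ≡ 170 (mod 983)
10^8 = (10^4)^2 ≡ 170^2 = 28900 ≡ 393 (mod 983)
10^16 = (10^8)^2 ≡ 393^2 = 154449 ≡ 118 (mod 983)
10^32 = (10^16)^2 ≡ 118^2 = 13924 ≡ 162 (mod 983)
10^39 = 10^32 · 10^4 · 10^2 · 10^1 ≡ 162 · 170 · 100 · 10 ≡ 272 (mod 983).
So A = 272. Diego then computes K = A^y mod p = 272^22 mod 983.
272^1 ≡ 272 (mod 983)
272^2 = (272^1)^2 ≡ 272^2 = 73984 ≡ 259 (mod 983)
272^4 = (272^2)^2 ≡ 259^2 = 67081 ≡ 237 (mod 983)
272^8 = (272^4)^2 ≡ 237^2 = 56169 ≡ 138 (mod 983)
272^16 = (272^8)^2 ≡ 138^2 = 19044 ≡ 367 (mod 983)
272^22 = 272^16 · 272^4 · 272^2 ≡ 367 · 237 · 259 ≡ 150 (mod 983).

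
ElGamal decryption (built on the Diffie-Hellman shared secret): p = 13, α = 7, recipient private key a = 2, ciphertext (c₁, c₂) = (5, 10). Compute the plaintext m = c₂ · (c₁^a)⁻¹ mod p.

Shared mask s = c₁^a mod p = 5^2 mod 13.
5^1 ≡ 5 (mod 13)
5^2 = (5^1)^2 ≡ 5^2 = 25 ≡ 12 (mod 13)
So s = 12; s⁻¹ ≡ 12 (mod 13).
m = c₂ · s⁻¹ mod 13 = 10 · 12 mod 13 = 3.

3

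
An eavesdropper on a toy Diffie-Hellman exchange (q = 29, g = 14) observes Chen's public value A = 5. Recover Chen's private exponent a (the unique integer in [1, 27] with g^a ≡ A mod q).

6

Try successive powers of 14 modulo 29:
14^1 ≡ 14
14^2 ≡ 22
14^3 ≡ 18
14^4 ≡ 20
14^5 ≡ 19
14^6 ≡ 5
Found: a = 6.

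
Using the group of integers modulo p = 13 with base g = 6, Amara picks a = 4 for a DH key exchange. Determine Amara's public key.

9

Public value = 6^4 mod 13.
6^1 ≡ 6 (mod 13)
6^2 = (6^1)^2 ≡ 6^2 = 36 ≡ 10 (mod 13)
6^4 = (6^2)^2 ≡ 10^2 = 100 ≡ 9 (mod 13)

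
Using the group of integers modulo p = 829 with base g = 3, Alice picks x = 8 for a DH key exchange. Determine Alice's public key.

Public value = 3^8 mod 829.
3^1 ≡ 3 (mod 829)
3^2 = (3^1)^2 ≡ 3^2 = 9 ≡ 9 (mod 829)
3^4 = (3^2)^2 ≡ 9^2 = 81 ≡ 81 (mod 829)
3^8 = (3^4)^2 ≡ 81^2 = 6561 ≡ 758 (mod 829)

758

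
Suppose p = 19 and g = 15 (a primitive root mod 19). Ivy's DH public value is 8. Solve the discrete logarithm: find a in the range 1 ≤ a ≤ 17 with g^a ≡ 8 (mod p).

15

Try successive powers of 15 modulo 19:
15^1 ≡ 15
15^2 ≡ 16
15^3 ≡ 12
15^4 ≡ 9
15^5 ≡ 2
15^6 ≡ 11
15^7 ≡ 13
15^8 ≡ 5
15^9 ≡ 18
15^10 ≡ 4
15^11 ≡ 3
15^12 ≡ 7
15^13 ≡ 10
15^14 ≡ 17
15^15 ≡ 8
Found: a = 15.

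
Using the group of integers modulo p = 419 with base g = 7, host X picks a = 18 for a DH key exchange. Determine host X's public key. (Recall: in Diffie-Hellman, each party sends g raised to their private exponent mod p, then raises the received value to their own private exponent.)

Public value = 7^18 mod 419.
7^1 ≡ 7 (mod 419)
7^2 = (7^1)^2 ≡ 7^2 = 49 ≡ 49 (mod 419)
7^4 = (7^2)^2 ≡ 49^2 = 2401 ≡ 306 (mod 419)
7^8 = (7^4)^2 ≡ 306^2 = 93636 ≡ 199 (mod 419)
7^16 = (7^8)^2 ≡ 199^2 = 39601 ≡ 215 (mod 419)
7^18 = 7^16 · 7^2 ≡ 215 · 49 ≡ 60 (mod 419).

60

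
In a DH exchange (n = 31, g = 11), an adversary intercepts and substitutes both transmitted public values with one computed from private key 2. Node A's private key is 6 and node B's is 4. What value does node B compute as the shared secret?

Node B receives an adversary's public value M = 11^2 mod 31 instead of the honest one.
11^1 ≡ 11 (mod 31)
11^2 = (11^1)^2 ≡ 11^2 = 121 ≡ 28 (mod 31)
So M = 28. Node B computes K = M^4 mod 31.
28^1 ≡ 28 (mod 31)
28^2 = (28^1)^2 ≡ 28^2 = 784 ≡ 9 (mod 31)
28^4 = (28^2)^2 ≡ 9^2 = 81 ≡ 19 (mod 31)

19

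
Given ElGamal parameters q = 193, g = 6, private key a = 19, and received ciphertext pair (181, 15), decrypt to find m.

140

Shared mask s = c₁^a mod q = 181^19 mod 193.
181^1 ≡ 181 (mod 193)
181^2 = (181^1)^2 ≡ 181^2 = 32761 ≡ 144 (mod 193)
181^4 = (181^2)^2 ≡ 144^2 = 20736 ≡ 85 (mod 193)
181^8 = (181^4)^2 ≡ 85^2 = 7225 ≡ 84 (mod 193)
181^16 = (181^8)^2 ≡ 84^2 = 7056 ≡ 108 (mod 193)
181^19 = 181^16 · 181^2 · 181^1 ≡ 108 · 144 · 181 ≡ 7 (mod 193).
So s = 7; s⁻¹ ≡ 138 (mod 193).
m = c₂ · s⁻¹ mod 193 = 15 · 138 mod 193 = 140.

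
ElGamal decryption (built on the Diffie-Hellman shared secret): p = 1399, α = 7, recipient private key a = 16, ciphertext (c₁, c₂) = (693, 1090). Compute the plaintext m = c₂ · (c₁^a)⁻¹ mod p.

533

Shared mask s = c₁^a mod p = 693^16 mod 1399.
693^1 ≡ 693 (mod 1399)
693^2 = (693^1)^2 ≡ 693^2 = 480249 ≡ 392 (mod 1399)
693^4 = (693^2)^2 ≡ 392^2 = 153664 ≡ 1173 (mod 1399)
693^8 = (693^4)^2 ≡ 1173^2 = 1375929 ≡ 712 (mod 1399)
693^16 = (693^8)^2 ≡ 712^2 = 506944 ≡ 506 (mod 1399)
So s = 506; s⁻¹ ≡ 1352 (mod 1399).
m = c₂ · s⁻¹ mod 1399 = 1090 · 1352 mod 1399 = 533.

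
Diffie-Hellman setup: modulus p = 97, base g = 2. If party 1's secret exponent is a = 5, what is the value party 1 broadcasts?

32

Public value = 2^5 mod 97.
2^1 ≡ 2 (mod 97)
2^2 = (2^1)^2 ≡ 2^2 = 4 ≡ 4 (mod 97)
2^4 = (2^2)^2 ≡ 4^2 = 16 ≡ 16 (mod 97)
2^5 = 2^4 · 2^1 ≡ 16 · 2 ≡ 32 (mod 97).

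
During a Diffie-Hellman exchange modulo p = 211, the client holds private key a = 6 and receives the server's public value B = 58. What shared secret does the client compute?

171

Shared key K = 58^6 mod 211.
58^1 ≡ 58 (mod 211)
58^2 = (58^1)^2 ≡ 58^2 = 3364 ≡ 199 (mod 211)
58^4 = (58^2)^2 ≡ 199^2 = 39601 ≡ 144 (mod 211)
58^6 = 58^4 · 58^2 ≡ 144 · 199 ≡ 171 (mod 211).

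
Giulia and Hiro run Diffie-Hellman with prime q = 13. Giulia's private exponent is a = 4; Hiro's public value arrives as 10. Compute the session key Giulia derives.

3

Shared key K = 10^4 mod 13.
10^1 ≡ 10 (mod 13)
10^2 = (10^1)^2 ≡ 10^2 = 100 ≡ 9 (mod 13)
10^4 = (10^2)^2 ≡ 9^2 = 81 ≡ 3 (mod 13)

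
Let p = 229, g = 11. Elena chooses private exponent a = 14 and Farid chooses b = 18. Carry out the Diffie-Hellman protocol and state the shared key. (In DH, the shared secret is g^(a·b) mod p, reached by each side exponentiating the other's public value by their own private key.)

Elena sends A = g^a mod p = 11^14 mod 229.
11^1 ≡ 11 (mod 229)
11^2 = (11^1)^2 ≡ 11^2 = 121 ≡ 121 (mod 229)
11^4 = (11^2)^2 ≡ 121^2 = 14641 ≡ 214 (mod 229)
11^8 = (11^4)^2 ≡ 214^2 = 45796 ≡ 225 (mod 229)
11^14 = 11^8 · 11^4 · 11^2 ≡ 225 · 214 · 121 ≡ 161 (mod 229).
So A = 161. Farid then computes K = A^b mod p = 161^18 mod 229.
161^1 ≡ 161 (mod 229)
161^2 = (161^1)^2 ≡ 161^2 = 25921 ≡ 44 (mod 229)
161^4 = (161^2)^2 ≡ 44^2 = 1936 ≡ 104 (mod 229)
161^8 = (161^4)^2 ≡ 104^2 = 10816 ≡ 53 (mod 229)
161^16 = (161^8)^2 ≡ 53^2 = 2809 ≡ 61 (mod 229)
161^18 = 161^16 · 161^2 ≡ 61 · 44 ≡ 165 (mod 229).

165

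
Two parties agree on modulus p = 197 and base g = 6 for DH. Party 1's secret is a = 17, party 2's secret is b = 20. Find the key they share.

114

Party 2 sends B = g^b mod p = 6^20 mod 197.
6^1 ≡ 6 (mod 197)
6^2 = (6^1)^2 ≡ 6^2 = 36 ≡ 36 (mod 197)
6^4 = (6^2)^2 ≡ 36^2 = 1296 ≡ 114 (mod 197)
6^8 = (6^4)^2 ≡ 114^2 = 12996 ≡ 191 (mod 197)
6^16 = (6^8)^2 ≡ 191^2 = 36481 ≡ 36 (mod 197)
6^20 = 6^16 · 6^4 ≡ 36 · 114 ≡ 164 (mod 197).
So B = 164. Party 1 then computes K = B^a mod p = 164^17 mod 197.
164^1 ≡ 164 (mod 197)
164^2 = (164^1)^2 ≡ 164^2 = 26896 ≡ 104 (mod 197)
164^4 = (164^2)^2 ≡ 104^2 = 10816 ≡ 178 (mod 197)
164^8 = (164^4)^2 ≡ 178^2 = 31684 ≡ 164 (mod 197)
164^16 = (164^8)^2 ≡ 164^2 = 26896 ≡ 104 (mod 197)
164^17 = 164^16 · 164^1 ≡ 104 · 164 ≡ 114 (mod 197).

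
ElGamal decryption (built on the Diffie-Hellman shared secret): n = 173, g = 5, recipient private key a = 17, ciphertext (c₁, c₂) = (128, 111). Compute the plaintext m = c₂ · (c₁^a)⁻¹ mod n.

67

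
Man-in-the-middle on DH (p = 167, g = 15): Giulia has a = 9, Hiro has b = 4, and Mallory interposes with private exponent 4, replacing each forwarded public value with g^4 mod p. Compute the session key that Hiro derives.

Hiro receives Mallory's public value M = 15^4 mod 167 instead of the honest one.
15^1 ≡ 15 (mod 167)
15^2 = (15^1)^2 ≡ 15^2 = 225 ≡ 58 (mod 167)
15^4 = (15^2)^2 ≡ 58^2 = 3364 ≡ 24 (mod 167)
So M = 24. Hiro computes K = M^4 mod 167.
24^1 ≡ 24 (mod 167)
24^2 = (24^1)^2 ≡ 24^2 = 576 ≡ 75 (mod 167)
24^4 = (24^2)^2 ≡ 75^2 = 5625 ≡ 114 (mod 167)

114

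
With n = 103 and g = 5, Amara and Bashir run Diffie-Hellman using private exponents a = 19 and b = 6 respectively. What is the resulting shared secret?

Amara sends A = g^a mod n = 5^19 mod 103.
5^1 ≡ 5 (mod 103)
5^2 = (5^1)^2 ≡ 5^2 = 25 ≡ 25 (mod 103)
5^4 = (5^2)^2 ≡ 25^2 = 625 ≡ 7 (mod 103)
5^8 = (5^4)^2 ≡ 7^2 = 49 ≡ 49 (mod 103)
5^16 = (5^8)^2 ≡ 49^2 = 2401 ≡ 32 (mod 103)
5^19 = 5^16 · 5^2 · 5^1 ≡ 32 · 25 · 5 ≡ 86 (mod 103).
So A = 86. Bashir then computes K = A^b mod n = 86^6 mod 103.
86^1 ≡ 86 (mod 103)
86^2 = (86^1)^2 ≡ 86^2 = 7396 ≡ 83 (mod 103)
86^4 = (86^2)^2 ≡ 83^2 = 6889 ≡ 91 (mod 103)
86^6 = 86^4 · 86^2 ≡ 91 · 83 ≡ 34 (mod 103).

34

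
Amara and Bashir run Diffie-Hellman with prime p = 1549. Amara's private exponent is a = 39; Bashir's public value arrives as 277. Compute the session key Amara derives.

Shared key K = 277^39 mod 1549.
277^1 ≡ 277 (mod 1549)
277^2 = (277^1)^2 ≡ 277^2 = 76729 ≡ 828 (mod 1549)
277^4 = (277^2)^2 ≡ 828^2 = 685584 ≡ 926 (mod 1549)
277^8 = (277^4)^2 ≡ 926^2 = 857476 ≡ 879 (mod 1549)
277^16 = (277^8)^2 ≡ 879^2 = 772641 ≡ 1239 (mod 1549)
277^32 = (277^16)^2 ≡ 1239^2 = 1535121 ≡ 62 (mod 1549)
277^39 = 277^32 · 277^4 · 277^2 · 277^1 ≡ 62 · 926 · 828 · 277 ≡ 1002 (mod 1549).

1002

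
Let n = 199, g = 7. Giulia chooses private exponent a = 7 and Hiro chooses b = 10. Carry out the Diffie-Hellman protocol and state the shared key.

184

Giulia sends A = g^a mod n = 7^7 mod 199.
7^1 ≡ 7 (mod 199)
7^2 = (7^1)^2 ≡ 7^2 = 49 ≡ 49 (mod 199)
7^4 = (7^2)^2 ≡ 49^2 = 2401 ≡ 13 (mod 199)
7^7 = 7^4 · 7^2 · 7^1 ≡ 13 · 49 · 7 ≡ 81 (mod 199).
So A = 81. Hiro then computes K = A^b mod n = 81^10 mod 199.
81^1 ≡ 81 (mod 199)
81^2 = (81^1)^2 ≡ 81^2 = 6561 ≡ 193 (mod 199)
81^4 = (81^2)^2 ≡ 193^2 = 37249 ≡ 36 (mod 199)
81^8 = (81^4)^2 ≡ 36^2 = 1296 ≡ 102 (mod 199)
81^10 = 81^8 · 81^2 ≡ 102 · 193 ≡ 184 (mod 199).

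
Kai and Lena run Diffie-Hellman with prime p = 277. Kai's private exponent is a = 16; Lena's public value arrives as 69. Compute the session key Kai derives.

236

Shared key K = 69^16 mod 277.
69^1 ≡ 69 (mod 277)
69^2 = (69^1)^2 ≡ 69^2 = 4761 ≡ 52 (mod 277)
69^4 = (69^2)^2 ≡ 52^2 = 2704 ≡ 211 (mod 277)
69^8 = (69^4)^2 ≡ 211^2 = 44521 ≡ 201 (mod 277)
69^16 = (69^8)^2 ≡ 201^2 = 40401 ≡ 236 (mod 277)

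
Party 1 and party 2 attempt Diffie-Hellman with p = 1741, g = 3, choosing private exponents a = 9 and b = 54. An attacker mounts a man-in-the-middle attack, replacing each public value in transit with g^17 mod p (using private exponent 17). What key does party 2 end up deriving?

728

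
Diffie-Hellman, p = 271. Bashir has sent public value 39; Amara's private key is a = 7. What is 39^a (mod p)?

Shared key K = 39^7 mod 271.
39^1 ≡ 39 (mod 271)
39^2 = (39^1)^2 ≡ 39^2 = 1521 ≡ 166 (mod 271)
39^4 = (39^2)^2 ≡ 166^2 = 27556 ≡ 185 (mod 271)
39^7 = 39^4 · 39^2 · 39^1 ≡ 185 · 166 · 39 ≡ 141 (mod 271).

141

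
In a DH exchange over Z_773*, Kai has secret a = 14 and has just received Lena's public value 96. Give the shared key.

644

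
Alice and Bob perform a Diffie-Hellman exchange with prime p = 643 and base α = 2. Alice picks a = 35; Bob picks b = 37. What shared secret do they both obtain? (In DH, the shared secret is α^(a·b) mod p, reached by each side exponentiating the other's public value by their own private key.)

119

Bob sends B = α^b mod p = 2^37 mod 643.
2^1 ≡ 2 (mod 643)
2^2 = (2^1)^2 ≡ 2^2 = 4 ≡ 4 (mod 643)
2^4 = (2^2)^2 ≡ 4^2 = 16 ≡ 16 (mod 643)
2^8 = (2^4)^2 ≡ 16^2 = 256 ≡ 256 (mod 643)
2^16 = (2^8)^2 ≡ 256^2 = 65536 ≡ 593 (mod 643)
2^32 = (2^16)^2 ≡ 593^2 = 351649 ≡ 571 (mod 643)
2^37 = 2^32 · 2^4 · 2^1 ≡ 571 · 16 · 2 ≡ 268 (mod 643).
So B = 268. Alice then computes K = B^a mod p = 268^35 mod 643.
268^1 ≡ 268 (mod 643)
268^2 = (268^1)^2 ≡ 268^2 = 71824 ≡ 451 (mod 643)
268^4 = (268^2)^2 ≡ 451^2 = 203401 ≡ 213 (mod 643)
268^8 = (268^4)^2 ≡ 213^2 = 45369 ≡ 359 (mod 643)
268^16 = (268^8)^2 ≡ 359^2 = 128881 ≡ 281 (mod 643)
268^32 = (268^16)^2 ≡ 281^2 = 78961 ≡ 515 (mod 643)
268^35 = 268^32 · 268^2 · 268^1 ≡ 515 · 451 · 268 ≡ 119 (mod 643).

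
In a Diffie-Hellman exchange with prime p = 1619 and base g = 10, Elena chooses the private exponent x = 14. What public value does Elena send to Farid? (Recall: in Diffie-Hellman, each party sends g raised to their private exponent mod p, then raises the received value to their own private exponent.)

Public value = 10^14 mod 1619.
10^1 ≡ 10 (mod 1619)
10^2 = (10^1)^2 ≡ 10^2 = 100 ≡ 100 (mod 1619)
10^4 = (10^2)^2 ≡ 100^2 = 10000 ≡ 286 (mod 1619)
10^8 = (10^4)^2 ≡ 286^2 = 81796 ≡ 846 (mod 1619)
10^14 = 10^8 · 10^4 · 10^2 ≡ 846 · 286 · 100 ≡ 1264 (mod 1619).

1264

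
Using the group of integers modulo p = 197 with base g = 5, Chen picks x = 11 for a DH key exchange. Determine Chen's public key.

Public value = 5^11 mod 197.
5^1 ≡ 5 (mod 197)
5^2 = (5^1)^2 ≡ 5^2 = 25 ≡ 25 (mod 197)
5^4 = (5^2)^2 ≡ 25^2 = 625 ≡ 34 (mod 197)
5^8 = (5^4)^2 ≡ 34^2 = 1156 ≡ 171 (mod 197)
5^11 = 5^8 · 5^2 · 5^1 ≡ 171 · 25 · 5 ≡ 99 (mod 197).

99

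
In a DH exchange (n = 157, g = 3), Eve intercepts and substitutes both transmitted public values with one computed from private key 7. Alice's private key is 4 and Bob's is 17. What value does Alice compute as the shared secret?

Alice receives Eve's public value M = 3^7 mod 157 instead of the honest one.
3^1 ≡ 3 (mod 157)
3^2 = (3^1)^2 ≡ 3^2 = 9 ≡ 9 (mod 157)
3^4 = (3^2)^2 ≡ 9^2 = 81 ≡ 81 (mod 157)
3^7 = 3^4 · 3^2 · 3^1 ≡ 81 · 9 · 3 ≡ 146 (mod 157).
So M = 146. Alice computes K = M^4 mod 157.
146^1 ≡ 146 (mod 157)
146^2 = (146^1)^2 ≡ 146^2 = 21316 ≡ 121 (mod 157)
146^4 = (146^2)^2 ≡ 121^2 = 14641 ≡ 40 (mod 157)

40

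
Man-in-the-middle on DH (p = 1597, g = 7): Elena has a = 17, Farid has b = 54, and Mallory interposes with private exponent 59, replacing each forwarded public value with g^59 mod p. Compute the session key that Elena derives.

1239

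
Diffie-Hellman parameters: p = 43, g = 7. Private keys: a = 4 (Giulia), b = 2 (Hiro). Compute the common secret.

Hiro sends B = g^b mod p = 7^2 mod 43.
7^1 ≡ 7 (mod 43)
7^2 = (7^1)^2 ≡ 7^2 = 49 ≡ 6 (mod 43)
So B = 6. Giulia then computes K = B^a mod p = 6^4 mod 43.
6^1 ≡ 6 (mod 43)
6^2 = (6^1)^2 ≡ 6^2 = 36 ≡ 36 (mod 43)
6^4 = (6^2)^2 ≡ 36^2 = 1296 ≡ 6 (mod 43)

6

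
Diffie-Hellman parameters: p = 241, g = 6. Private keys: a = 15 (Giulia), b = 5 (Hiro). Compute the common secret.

177

Giulia sends A = g^a mod p = 6^15 mod 241.
6^1 ≡ 6 (mod 241)
6^2 = (6^1)^2 ≡ 6^2 = 36 ≡ 36 (mod 241)
6^4 = (6^2)^2 ≡ 36^2 = 1296 ≡ 91 (mod 241)
6^8 = (6^4)^2 ≡ 91^2 = 8281 ≡ 87 (mod 241)
6^15 = 6^8 · 6^4 · 6^2 · 6^1 ≡ 87 · 91 · 36 · 6 ≡ 177 (mod 241).
So A = 177. Hiro then computes K = A^b mod p = 177^5 mod 241.
177^1 ≡ 177 (mod 241)
177^2 = (177^1)^2 ≡ 177^2 = 31329 ≡ 240 (mod 241)
177^4 = (177^2)^2 ≡ 240^2 = 57600 ≡ 1 (mod 241)
177^5 = 177^4 · 177^1 ≡ 1 · 177 ≡ 177 (mod 241).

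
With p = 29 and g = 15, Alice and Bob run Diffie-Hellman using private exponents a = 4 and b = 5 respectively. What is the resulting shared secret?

24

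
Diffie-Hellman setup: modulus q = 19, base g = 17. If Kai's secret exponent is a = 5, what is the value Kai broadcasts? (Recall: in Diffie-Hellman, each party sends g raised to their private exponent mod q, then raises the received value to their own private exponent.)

Public value = 17^5 mod 19.
17^1 ≡ 17 (mod 19)
17^2 = (17^1)^2 ≡ 17^2 = 289 ≡ 4 (mod 19)
17^4 = (17^2)^2 ≡ 4^2 = 16 ≡ 16 (mod 19)
17^5 = 17^4 · 17^1 ≡ 16 · 17 ≡ 6 (mod 19).

6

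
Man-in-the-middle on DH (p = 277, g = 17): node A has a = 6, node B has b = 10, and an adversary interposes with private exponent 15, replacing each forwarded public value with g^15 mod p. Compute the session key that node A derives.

Node A receives an adversary's public value M = 17^15 mod 277 instead of the honest one.
17^1 ≡ 17 (mod 277)
17^2 = (17^1)^2 ≡ 17^2 = 289 ≡ 12 (mod 277)
17^4 = (17^2)^2 ≡ 12^2 = 144 ≡ 144 (mod 277)
17^8 = (17^4)^2 ≡ 144^2 = 20736 ≡ 238 (mod 277)
17^15 = 17^8 · 17^4 · 17^2 · 17^1 ≡ 238 · 144 · 12 · 17 ≡ 8 (mod 277).
So M = 8. Node A computes K = M^6 mod 277.
8^1 ≡ 8 (mod 277)
8^2 = (8^1)^2 ≡ 8^2 = 64 ≡ 64 (mod 277)
8^4 = (8^2)^2 ≡ 64^2 = 4096 ≡ 218 (mod 277)
8^6 = 8^4 · 8^2 ≡ 218 · 64 ≡ 102 (mod 277).

102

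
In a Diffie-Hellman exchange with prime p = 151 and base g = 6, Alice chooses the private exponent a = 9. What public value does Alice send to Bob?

107

Public value = 6^{9} \pmod{151}.
6^1 ≡ 6 (mod 151)
6^2 = (6^1)^2 ≡ 6^2 = 36 ≡ 36 (mod 151)
6^4 = (6^2)^2 ≡ 36^2 = 1296 ≡ 88 (mod 151)
6^8 = (6^4)^2 ≡ 88^2 = 7744 ≡ 43 (mod 151)
6^9 = 6^8 · 6^1 ≡ 43 · 6 ≡ 107 (mod 151).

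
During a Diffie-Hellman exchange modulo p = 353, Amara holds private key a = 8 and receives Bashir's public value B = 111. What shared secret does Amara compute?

231

Shared key K = 111^8 mod 353.
111^1 ≡ 111 (mod 353)
111^2 = (111^1)^2 ≡ 111^2 = 12321 ≡ 319 (mod 353)
111^4 = (111^2)^2 ≡ 319^2 = 101761 ≡ 97 (mod 353)
111^8 = (111^4)^2 ≡ 97^2 = 9409 ≡ 231 (mod 353)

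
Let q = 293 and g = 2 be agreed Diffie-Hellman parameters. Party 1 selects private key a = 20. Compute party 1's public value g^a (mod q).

222

Public value = 2^20 (mod 293).
2^1 ≡ 2 (mod 293)
2^2 = (2^1)^2 ≡ 2^2 = 4 ≡ 4 (mod 293)
2^4 = (2^2)^2 ≡ 4^2 = 16 ≡ 16 (mod 293)
2^8 = (2^4)^2 ≡ 16^2 = 256 ≡ 256 (mod 293)
2^16 = (2^8)^2 ≡ 256^2 = 65536 ≡ 197 (mod 293)
2^20 = 2^16 · 2^4 ≡ 197 · 16 ≡ 222 (mod 293).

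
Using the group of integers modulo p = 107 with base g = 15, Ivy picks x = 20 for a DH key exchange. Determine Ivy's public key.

42

Public value = 15^20 mod 107.
15^1 ≡ 15 (mod 107)
15^2 = (15^1)^2 ≡ 15^2 = 225 ≡ 11 (mod 107)
15^4 = (15^2)^2 ≡ 11^2 = 121 ≡ 14 (mod 107)
15^8 = (15^4)^2 ≡ 14^2 = 196 ≡ 89 (mod 107)
15^16 = (15^8)^2 ≡ 89^2 = 7921 ≡ 3 (mod 107)
15^20 = 15^16 · 15^4 ≡ 3 · 14 ≡ 42 (mod 107).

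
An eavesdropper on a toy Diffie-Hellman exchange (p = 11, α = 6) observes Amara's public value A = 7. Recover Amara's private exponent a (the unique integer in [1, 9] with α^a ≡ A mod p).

Try successive powers of 6 modulo 11:
6^1 ≡ 6
6^2 ≡ 3
6^3 ≡ 7
Found: a = 3.

3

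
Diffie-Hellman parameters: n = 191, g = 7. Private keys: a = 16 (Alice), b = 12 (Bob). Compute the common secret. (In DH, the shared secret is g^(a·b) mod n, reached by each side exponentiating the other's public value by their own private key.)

Alice sends A = g^a mod n = 7^16 mod 191.
7^1 ≡ 7 (mod 191)
7^2 = (7^1)^2 ≡ 7^2 = 49 ≡ 49 (mod 191)
7^4 = (7^2)^2 ≡ 49^2 = 2401 ≡ 109 (mod 191)
7^8 = (7^4)^2 ≡ 109^2 = 11881 ≡ 39 (mod 191)
7^16 = (7^8)^2 ≡ 39^2 = 1521 ≡ 184 (mod 191)
So A = 184. Bob then computes K = A^b mod n = 184^12 mod 191.
184^1 ≡ 184 (mod 191)
184^2 = (184^1)^2 ≡ 184^2 = 33856 ≡ 49 (mod 191)
184^4 = (184^2)^2 ≡ 49^2 = 2401 ≡ 109 (mod 191)
184^8 = (184^4)^2 ≡ 109^2 = 11881 ≡ 39 (mod 191)
184^12 = 184^8 · 184^4 ≡ 39 · 109 ≡ 49 (mod 191).

49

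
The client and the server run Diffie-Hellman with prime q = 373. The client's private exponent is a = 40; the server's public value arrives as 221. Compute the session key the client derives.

41

Shared key K = 221^40 mod 373.
221^1 ≡ 221 (mod 373)
221^2 = (221^1)^2 ≡ 221^2 = 48841 ≡ 351 (mod 373)
221^4 = (221^2)^2 ≡ 351^2 = 123201 ≡ 111 (mod 373)
221^8 = (221^4)^2 ≡ 111^2 = 12321 ≡ 12 (mod 373)
221^16 = (221^8)^2 ≡ 12^2 = 144 ≡ 144 (mod 373)
221^32 = (221^16)^2 ≡ 144^2 = 20736 ≡ 221 (mod 373)
221^40 = 221^32 · 221^8 ≡ 221 · 12 ≡ 41 (mod 373).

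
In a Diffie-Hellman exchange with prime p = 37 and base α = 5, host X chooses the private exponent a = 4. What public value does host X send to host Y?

33

Public value = 5^4 mod 37.
5^1 ≡ 5 (mod 37)
5^2 = (5^1)^2 ≡ 5^2 = 25 ≡ 25 (mod 37)
5^4 = (5^2)^2 ≡ 25^2 = 625 ≡ 33 (mod 37)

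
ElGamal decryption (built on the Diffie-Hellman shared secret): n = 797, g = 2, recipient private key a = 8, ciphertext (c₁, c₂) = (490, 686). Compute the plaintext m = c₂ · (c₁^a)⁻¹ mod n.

532

Shared mask s = c₁^a mod n = 490^8 mod 797.
490^1 ≡ 490 (mod 797)
490^2 = (490^1)^2 ≡ 490^2 = 240100 ≡ 203 (mod 797)
490^4 = (490^2)^2 ≡ 203^2 = 41209 ≡ 562 (mod 797)
490^8 = (490^4)^2 ≡ 562^2 = 315844 ≡ 232 (mod 797)
So s = 232; s⁻¹ ≡ 505 (mod 797).
m = c₂ · s⁻¹ mod 797 = 686 · 505 mod 797 = 532.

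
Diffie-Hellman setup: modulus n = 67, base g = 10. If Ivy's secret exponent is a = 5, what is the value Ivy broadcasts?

36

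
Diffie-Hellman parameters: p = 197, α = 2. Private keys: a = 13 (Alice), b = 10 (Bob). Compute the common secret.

109

Bob sends B = α^b mod p = 2^10 mod 197.
2^1 ≡ 2 (mod 197)
2^2 = (2^1)^2 ≡ 2^2 = 4 ≡ 4 (mod 197)
2^4 = (2^2)^2 ≡ 4^2 = 16 ≡ 16 (mod 197)
2^8 = (2^4)^2 ≡ 16^2 = 256 ≡ 59 (mod 197)
2^10 = 2^8 · 2^2 ≡ 59 · 4 ≡ 39 (mod 197).
So B = 39. Alice then computes K = B^a mod p = 39^13 mod 197.
39^1 ≡ 39 (mod 197)
39^2 = (39^1)^2 ≡ 39^2 = 1521 ≡ 142 (mod 197)
39^4 = (39^2)^2 ≡ 142^2 = 20164 ≡ 70 (mod 197)
39^8 = (39^4)^2 ≡ 70^2 = 4900 ≡ 172 (mod 197)
39^13 = 39^8 · 39^4 · 39^1 ≡ 172 · 70 · 39 ≡ 109 (mod 197).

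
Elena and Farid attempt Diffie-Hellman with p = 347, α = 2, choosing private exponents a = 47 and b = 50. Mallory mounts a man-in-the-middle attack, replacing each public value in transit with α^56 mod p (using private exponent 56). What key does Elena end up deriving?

100

Elena receives Mallory's public value M = 2^56 mod 347 instead of the honest one.
2^1 ≡ 2 (mod 347)
2^2 = (2^1)^2 ≡ 2^2 = 4 ≡ 4 (mod 347)
2^4 = (2^2)^2 ≡ 4^2 = 16 ≡ 16 (mod 347)
2^8 = (2^4)^2 ≡ 16^2 = 256 ≡ 256 (mod 347)
2^16 = (2^8)^2 ≡ 256^2 = 65536 ≡ 300 (mod 347)
2^32 = (2^16)^2 ≡ 300^2 = 90000 ≡ 127 (mod 347)
2^56 = 2^32 · 2^16 · 2^8 ≡ 127 · 300 · 256 ≡ 124 (mod 347).
So M = 124. Elena computes K = M^47 mod 347.
124^1 ≡ 124 (mod 347)
124^2 = (124^1)^2 ≡ 124^2 = 15376 ≡ 108 (mod 347)
124^4 = (124^2)^2 ≡ 108^2 = 11664 ≡ 213 (mod 347)
124^8 = (124^4)^2 ≡ 213^2 = 45369 ≡ 259 (mod 347)
124^16 = (124^8)^2 ≡ 259^2 = 67081 ≡ 110 (mod 347)
124^32 = (124^16)^2 ≡ 110^2 = 12100 ≡ 302 (mod 347)
124^47 = 124^32 · 124^8 · 124^4 · 124^2 · 124^1 ≡ 302 · 259 · 213 · 108 · 124 ≡ 100 (mod 347).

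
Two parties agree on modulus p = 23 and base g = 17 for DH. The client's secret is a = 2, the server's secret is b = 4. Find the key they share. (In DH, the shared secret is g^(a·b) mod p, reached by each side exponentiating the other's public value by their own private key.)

18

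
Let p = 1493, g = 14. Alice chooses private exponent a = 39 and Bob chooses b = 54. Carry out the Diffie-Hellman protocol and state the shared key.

913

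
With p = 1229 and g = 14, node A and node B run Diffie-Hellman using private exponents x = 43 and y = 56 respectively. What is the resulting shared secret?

789

Node A sends A = g^x mod p = 14^43 mod 1229.
14^1 ≡ 14 (mod 1229)
14^2 = (14^1)^2 ≡ 14^2 = 196 ≡ 196 (mod 1229)
14^4 = (14^2)^2 ≡ 196^2 = 38416 ≡ 317 (mod 1229)
14^8 = (14^4)^2 ≡ 317^2 = 100489 ≡ 940 (mod 1229)
14^16 = (14^8)^2 ≡ 940^2 = 883600 ≡ 1178 (mod 1229)
14^32 = (14^16)^2 ≡ 1178^2 = 1387684 ≡ 143 (mod 1229)
14^43 = 14^32 · 14^8 · 14^2 · 14^1 ≡ 143 · 940 · 196 · 14 ≡ 1000 (mod 1229).
So A = 1000. Node B then computes K = A^y mod p = 1000^56 mod 1229.
1000^1 ≡ 1000 (mod 1229)
1000^2 = (1000^1)^2 ≡ 1000^2 = 1000000 ≡ 823 (mod 1229)
1000^4 = (1000^2)^2 ≡ 823^2 = 677329 ≡ 150 (mod 1229)
1000^8 = (1000^4)^2 ≡ 150^2 = 22500 ≡ 378 (mod 1229)
1000^16 = (1000^8)^2 ≡ 378^2 = 142884 ≡ 320 (mod 1229)
1000^32 = (1000^16)^2 ≡ 320^2 = 102400 ≡ 393 (mod 1229)
1000^56 = 1000^32 · 1000^16 · 1000^8 ≡ 393 · 320 · 378 ≡ 789 (mod 1229).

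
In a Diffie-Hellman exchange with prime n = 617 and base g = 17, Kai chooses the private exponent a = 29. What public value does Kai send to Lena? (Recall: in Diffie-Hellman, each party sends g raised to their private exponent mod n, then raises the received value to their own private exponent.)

Public value = 17^29 (mod 617).
17^1 ≡ 17 (mod 617)
17^2 = (17^1)^2 ≡ 17^2 = 289 ≡ 289 (mod 617)
17^4 = (17^2)^2 ≡ 289^2 = 83521 ≡ 226 (mod 617)
17^8 = (17^4)^2 ≡ 226^2 = 51076 ≡ 482 (mod 617)
17^16 = (17^8)^2 ≡ 482^2 = 232324 ≡ 332 (mod 617)
17^29 = 17^16 · 17^8 · 17^4 · 17^1 ≡ 332 · 482 · 226 · 17 ≡ 90 (mod 617).

90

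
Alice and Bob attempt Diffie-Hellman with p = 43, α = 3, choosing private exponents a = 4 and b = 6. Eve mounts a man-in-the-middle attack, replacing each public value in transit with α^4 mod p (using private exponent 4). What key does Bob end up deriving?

16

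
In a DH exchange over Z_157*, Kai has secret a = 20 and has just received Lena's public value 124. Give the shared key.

81

Shared key K = 124^20 mod 157.
124^1 ≡ 124 (mod 157)
124^2 = (124^1)^2 ≡ 124^2 = 15376 ≡ 147 (mod 157)
124^4 = (124^2)^2 ≡ 147^2 = 21609 ≡ 100 (mod 157)
124^8 = (124^4)^2 ≡ 100^2 = 10000 ≡ 109 (mod 157)
124^16 = (124^8)^2 ≡ 109^2 = 11881 ≡ 106 (mod 157)
124^20 = 124^16 · 124^4 ≡ 106 · 100 ≡ 81 (mod 157).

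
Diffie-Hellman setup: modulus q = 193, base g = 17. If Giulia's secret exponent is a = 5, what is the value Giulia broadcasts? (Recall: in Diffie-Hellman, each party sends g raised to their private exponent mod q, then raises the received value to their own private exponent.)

149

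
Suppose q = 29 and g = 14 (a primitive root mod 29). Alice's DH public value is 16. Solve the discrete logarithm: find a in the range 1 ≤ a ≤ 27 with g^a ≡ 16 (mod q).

Try successive powers of 14 modulo 29:
14^1 ≡ 14
14^2 ≡ 22
14^3 ≡ 18
14^4 ≡ 20
14^5 ≡ 19
14^6 ≡ 5
14^7 ≡ 12
14^8 ≡ 23
14^9 ≡ 3
14^10 ≡ 13
14^11 ≡ 8
14^12 ≡ 25
14^13 ≡ 2
14^14 ≡ 28
14^15 ≡ 15
14^16 ≡ 7
14^17 ≡ 11
14^18 ≡ 9
14^19 ≡ 10
14^20 ≡ 24
14^21 ≡ 17
14^22 ≡ 6
14^23 ≡ 26
14^24 ≡ 16
Found: a = 24.

24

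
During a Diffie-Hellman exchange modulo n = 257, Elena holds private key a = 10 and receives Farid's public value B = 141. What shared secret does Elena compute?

Shared key K = 141^10 mod 257.
141^1 ≡ 141 (mod 257)
141^2 = (141^1)^2 ≡ 141^2 = 19881 ≡ 92 (mod 257)
141^4 = (141^2)^2 ≡ 92^2 = 8464 ≡ 240 (mod 257)
141^8 = (141^4)^2 ≡ 240^2 = 57600 ≡ 32 (mod 257)
141^10 = 141^8 · 141^2 ≡ 32 · 92 ≡ 117 (mod 257).

117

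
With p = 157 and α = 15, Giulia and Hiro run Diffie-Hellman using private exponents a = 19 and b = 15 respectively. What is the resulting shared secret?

116

Hiro sends B = α^b mod p = 15^15 mod 157.
15^1 ≡ 15 (mod 157)
15^2 = (15^1)^2 ≡ 15^2 = 225 ≡ 68 (mod 157)
15^4 = (15^2)^2 ≡ 68^2 = 4624 ≡ 71 (mod 157)
15^8 = (15^4)^2 ≡ 71^2 = 5041 ≡ 17 (mod 157)
15^15 = 15^8 · 15^4 · 15^2 · 15^1 ≡ 17 · 71 · 68 · 15 ≡ 103 (mod 157).
So B = 103. Giulia then computes K = B^a mod p = 103^19 mod 157.
103^1 ≡ 103 (mod 157)
103^2 = (103^1)^2 ≡ 103^2 = 10609 ≡ 90 (mod 157)
103^4 = (103^2)^2 ≡ 90^2 = 8100 ≡ 93 (mod 157)
103^8 = (103^4)^2 ≡ 93^2 = 8649 ≡ 14 (mod 157)
103^16 = (103^8)^2 ≡ 14^2 = 196 ≡ 39 (mod 157)
103^19 = 103^16 · 103^2 · 103^1 ≡ 39 · 90 · 103 ≡ 116 (mod 157).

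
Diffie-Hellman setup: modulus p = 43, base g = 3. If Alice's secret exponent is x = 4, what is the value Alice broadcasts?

38

Public value = 3^4 mod 43.
3^1 ≡ 3 (mod 43)
3^2 = (3^1)^2 ≡ 3^2 = 9 ≡ 9 (mod 43)
3^4 = (3^2)^2 ≡ 9^2 = 81 ≡ 38 (mod 43)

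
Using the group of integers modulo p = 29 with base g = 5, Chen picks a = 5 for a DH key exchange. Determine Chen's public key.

22

Public value = 5^5 mod 29.
5^1 ≡ 5 (mod 29)
5^2 = (5^1)^2 ≡ 5^2 = 25 ≡ 25 (mod 29)
5^4 = (5^2)^2 ≡ 25^2 = 625 ≡ 16 (mod 29)
5^5 = 5^4 · 5^1 ≡ 16 · 5 ≡ 22 (mod 29).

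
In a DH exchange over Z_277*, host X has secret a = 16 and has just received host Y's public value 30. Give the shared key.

Shared key K = 30^16 mod 277.
30^1 ≡ 30 (mod 277)
30^2 = (30^1)^2 ≡ 30^2 = 900 ≡ 69 (mod 277)
30^4 = (30^2)^2 ≡ 69^2 = 4761 ≡ 52 (mod 277)
30^8 = (30^4)^2 ≡ 52^2 = 2704 ≡ 211 (mod 277)
30^16 = (30^8)^2 ≡ 211^2 = 44521 ≡ 201 (mod 277)

201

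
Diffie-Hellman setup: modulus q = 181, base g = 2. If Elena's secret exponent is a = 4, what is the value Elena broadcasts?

16

Public value = 2^4 mod 181.
2^1 ≡ 2 (mod 181)
2^2 = (2^1)^2 ≡ 2^2 = 4 ≡ 4 (mod 181)
2^4 = (2^2)^2 ≡ 4^2 = 16 ≡ 16 (mod 181)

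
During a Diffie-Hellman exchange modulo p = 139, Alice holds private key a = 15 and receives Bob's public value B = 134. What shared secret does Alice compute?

33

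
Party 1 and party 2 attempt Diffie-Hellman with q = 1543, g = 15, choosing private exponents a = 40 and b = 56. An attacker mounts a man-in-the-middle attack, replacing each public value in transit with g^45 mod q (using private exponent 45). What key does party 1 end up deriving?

957

Party 1 receives an attacker's public value M = 15^45 mod 1543 instead of the honest one.
15^1 ≡ 15 (mod 1543)
15^2 = (15^1)^2 ≡ 15^2 = 225 ≡ 225 (mod 1543)
15^4 = (15^2)^2 ≡ 225^2 = 50625 ≡ 1249 (mod 1543)
15^8 = (15^4)^2 ≡ 1249^2 = 1560001 ≡ 28 (mod 1543)
15^16 = (15^8)^2 ≡ 28^2 = 784 ≡ 784 (mod 1543)
15^32 = (15^16)^2 ≡ 784^2 = 614656 ≡ 542 (mod 1543)
15^45 = 15^32 · 15^8 · 15^4 · 15^1 ≡ 542 · 28 · 1249 · 15 ≡ 1465 (mod 1543).
So M = 1465. Party 1 computes K = M^40 mod 1543.
1465^1 ≡ 1465 (mod 1543)
1465^2 = (1465^1)^2 ≡ 1465^2 = 2146225 ≡ 1455 (mod 1543)
1465^4 = (1465^2)^2 ≡ 1455^2 = 2117025 ≡ 29 (mod 1543)
1465^8 = (1465^4)^2 ≡ 29^2 = 841 ≡ 841 (mod 1543)
1465^16 = (1465^8)^2 ≡ 841^2 = 707281 ≡ 587 (mod 1543)
1465^32 = (1465^16)^2 ≡ 587^2 = 344569 ≡ 480 (mod 1543)
1465^40 = 1465^32 · 1465^8 ≡ 480 · 841 ≡ 957 (mod 1543).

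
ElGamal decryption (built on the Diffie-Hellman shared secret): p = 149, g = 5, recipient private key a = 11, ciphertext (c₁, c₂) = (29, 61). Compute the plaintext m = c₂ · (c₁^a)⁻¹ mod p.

Shared mask s = c₁^a mod p = 29^11 mod 149.
29^1 ≡ 29 (mod 149)
29^2 = (29^1)^2 ≡ 29^2 = 841 ≡ 96 (mod 149)
29^4 = (29^2)^2 ≡ 96^2 = 9216 ≡ 127 (mod 149)
29^8 = (29^4)^2 ≡ 127^2 = 16129 ≡ 37 (mod 149)
29^11 = 29^8 · 29^2 · 29^1 ≡ 37 · 96 · 29 ≡ 49 (mod 149).
So s = 49; s⁻¹ ≡ 73 (mod 149).
m = c₂ · s⁻¹ mod 149 = 61 · 73 mod 149 = 132.

132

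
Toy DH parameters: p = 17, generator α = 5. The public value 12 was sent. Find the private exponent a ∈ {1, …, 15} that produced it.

9

Try successive powers of 5 modulo 17:
5^1 ≡ 5
5^2 ≡ 8
5^3 ≡ 6
5^4 ≡ 13
5^5 ≡ 14
5^6 ≡ 2
5^7 ≡ 10
5^8 ≡ 16
5^9 ≡ 12
Found: a = 9.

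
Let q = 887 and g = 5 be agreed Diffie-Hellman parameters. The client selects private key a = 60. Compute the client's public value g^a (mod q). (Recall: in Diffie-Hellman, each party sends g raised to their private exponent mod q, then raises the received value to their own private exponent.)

463

Public value = 5^60 (mod 887).
5^1 ≡ 5 (mod 887)
5^2 = (5^1)^2 ≡ 5^2 = 25 ≡ 25 (mod 887)
5^4 = (5^2)^2 ≡ 25^2 = 625 ≡ 625 (mod 887)
5^8 = (5^4)^2 ≡ 625^2 = 390625 ≡ 345 (mod 887)
5^16 = (5^8)^2 ≡ 345^2 = 119025 ≡ 167 (mod 887)
5^32 = (5^16)^2 ≡ 167^2 = 27889 ≡ 392 (mod 887)
5^60 = 5^32 · 5^16 · 5^8 · 5^4 ≡ 392 · 167 · 345 · 625 ≡ 463 (mod 887).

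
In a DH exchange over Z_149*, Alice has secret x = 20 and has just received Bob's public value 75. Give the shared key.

Shared key K = 75^20 mod 149.
75^1 ≡ 75 (mod 149)
75^2 = (75^1)^2 ≡ 75^2 = 5625 ≡ 112 (mod 149)
75^4 = (75^2)^2 ≡ 112^2 = 12544 ≡ 28 (mod 149)
75^8 = (75^4)^2 ≡ 28^2 = 784 ≡ 39 (mod 149)
75^16 = (75^8)^2 ≡ 39^2 = 1521 ≡ 31 (mod 149)
75^20 = 75^16 · 75^4 ≡ 31 · 28 ≡ 123 (mod 149).

123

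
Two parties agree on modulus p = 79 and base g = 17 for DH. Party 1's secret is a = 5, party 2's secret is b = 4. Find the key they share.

Party 2 sends B = g^b mod p = 17^4 mod 79.
17^1 ≡ 17 (mod 79)
17^2 = (17^1)^2 ≡ 17^2 = 289 ≡ 52 (mod 79)
17^4 = (17^2)^2 ≡ 52^2 = 2704 ≡ 18 (mod 79)
So B = 18. Party 1 then computes K = B^a mod p = 18^5 mod 79.
18^1 ≡ 18 (mod 79)
18^2 = (18^1)^2 ≡ 18^2 = 324 ≡ 8 (mod 79)
18^4 = (18^2)^2 ≡ 8^2 = 64 ≡ 64 (mod 79)
18^5 = 18^4 · 18^1 ≡ 64 · 18 ≡ 46 (mod 79).

46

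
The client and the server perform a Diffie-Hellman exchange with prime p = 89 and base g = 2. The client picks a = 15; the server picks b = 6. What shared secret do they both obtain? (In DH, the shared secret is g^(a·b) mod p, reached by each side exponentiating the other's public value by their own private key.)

The server sends B = g^b mod p = 2^6 mod 89.
2^1 ≡ 2 (mod 89)
2^2 = (2^1)^2 ≡ 2^2 = 4 ≡ 4 (mod 89)
2^4 = (2^2)^2 ≡ 4^2 = 16 ≡ 16 (mod 89)
2^6 = 2^4 · 2^2 ≡ 16 · 4 ≡ 64 (mod 89).
So B = 64. The client then computes K = B^a mod p = 64^15 mod 89.
64^1 ≡ 64 (mod 89)
64^2 = (64^1)^2 ≡ 64^2 = 4096 ≡ 2 (mod 89)
64^4 = (64^2)^2 ≡ 2^2 = 4 ≡ 4 (mod 89)
64^8 = (64^4)^2 ≡ 4^2 = 16 ≡ 16 (mod 89)
64^15 = 64^8 · 64^4 · 64^2 · 64^1 ≡ 16 · 4 · 2 · 64 ≡ 4 (mod 89).

4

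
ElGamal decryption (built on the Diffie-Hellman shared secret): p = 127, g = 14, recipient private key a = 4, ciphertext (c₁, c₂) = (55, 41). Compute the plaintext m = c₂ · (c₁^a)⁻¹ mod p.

8

Shared mask s = c₁^a mod p = 55^4 mod 127.
55^1 ≡ 55 (mod 127)
55^2 = (55^1)^2 ≡ 55^2 = 3025 ≡ 104 (mod 127)
55^4 = (55^2)^2 ≡ 104^2 = 10816 ≡ 21 (mod 127)
So s = 21; s⁻¹ ≡ 121 (mod 127).
m = c₂ · s⁻¹ mod 127 = 41 · 121 mod 127 = 8.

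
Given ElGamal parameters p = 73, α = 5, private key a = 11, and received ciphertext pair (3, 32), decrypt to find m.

23

Shared mask s = c₁^a mod p = 3^11 mod 73.
3^1 ≡ 3 (mod 73)
3^2 = (3^1)^2 ≡ 3^2 = 9 ≡ 9 (mod 73)
3^4 = (3^2)^2 ≡ 9^2 = 81 ≡ 8 (mod 73)
3^8 = (3^4)^2 ≡ 8^2 = 64 ≡ 64 (mod 73)
3^11 = 3^8 · 3^2 · 3^1 ≡ 64 · 9 · 3 ≡ 49 (mod 73).
So s = 49; s⁻¹ ≡ 3 (mod 73).
m = c₂ · s⁻¹ mod 73 = 32 · 3 mod 73 = 23.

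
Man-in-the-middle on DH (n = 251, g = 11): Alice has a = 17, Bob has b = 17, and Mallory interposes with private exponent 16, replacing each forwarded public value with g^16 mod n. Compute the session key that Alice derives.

233

Alice receives Mallory's public value M = 11^16 mod 251 instead of the honest one.
11^1 ≡ 11 (mod 251)
11^2 = (11^1)^2 ≡ 11^2 = 121 ≡ 121 (mod 251)
11^4 = (11^2)^2 ≡ 121^2 = 14641 ≡ 83 (mod 251)
11^8 = (11^4)^2 ≡ 83^2 = 6889 ≡ 112 (mod 251)
11^16 = (11^8)^2 ≡ 112^2 = 12544 ≡ 245 (mod 251)
So M = 245. Alice computes K = M^17 mod 251.
245^1 ≡ 245 (mod 251)
245^2 = (245^1)^2 ≡ 245^2 = 60025 ≡ 36 (mod 251)
245^4 = (245^2)^2 ≡ 36^2 = 1296 ≡ 41 (mod 251)
245^8 = (245^4)^2 ≡ 41^2 = 1681 ≡ 175 (mod 251)
245^16 = (245^8)^2 ≡ 175^2 = 30625 ≡ 3 (mod 251)
245^17 = 245^16 · 245^1 ≡ 3 · 245 ≡ 233 (mod 251).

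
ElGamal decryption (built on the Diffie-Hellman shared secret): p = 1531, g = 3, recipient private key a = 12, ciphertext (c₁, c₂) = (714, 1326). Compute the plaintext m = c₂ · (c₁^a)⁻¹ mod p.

Shared mask s = c₁^a mod p = 714^12 mod 1531.
714^1 ≡ 714 (mod 1531)
714^2 = (714^1)^2 ≡ 714^2 = 509796 ≡ 1504 (mod 1531)
714^4 = (714^2)^2 ≡ 1504^2 = 2262016 ≡ 729 (mod 1531)
714^8 = (714^4)^2 ≡ 729^2 = 531441 ≡ 184 (mod 1531)
714^12 = 714^8 · 714^4 ≡ 184 · 729 ≡ 939 (mod 1531).
So s = 939; s⁻¹ ≡ 1456 (mod 1531).
m = c₂ · s⁻¹ mod 1531 = 1326 · 1456 mod 1531 = 65.

65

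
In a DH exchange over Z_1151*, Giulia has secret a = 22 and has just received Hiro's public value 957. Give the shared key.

216

Shared key K = 957^22 mod 1151.
957^1 ≡ 957 (mod 1151)
957^2 = (957^1)^2 ≡ 957^2 = 915849 ≡ 804 (mod 1151)
957^4 = (957^2)^2 ≡ 804^2 = 646416 ≡ 705 (mod 1151)
957^8 = (957^4)^2 ≡ 705^2 = 497025 ≡ 944 (mod 1151)
957^16 = (957^8)^2 ≡ 944^2 = 891136 ≡ 262 (mod 1151)
957^22 = 957^16 · 957^4 · 957^2 ≡ 262 · 705 · 804 ≡ 216 (mod 1151).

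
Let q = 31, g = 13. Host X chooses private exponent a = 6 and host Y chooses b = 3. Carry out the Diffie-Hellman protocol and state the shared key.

Host X sends A = g^a mod q = 13^6 mod 31.
13^1 ≡ 13 (mod 31)
13^2 = (13^1)^2 ≡ 13^2 = 169 ≡ 14 (mod 31)
13^4 = (13^2)^2 ≡ 14^2 = 196 ≡ 10 (mod 31)
13^6 = 13^4 · 13^2 ≡ 10 · 14 ≡ 16 (mod 31).
So A = 16. Host Y then computes K = A^b mod q = 16^3 mod 31.
16^1 ≡ 16 (mod 31)
16^2 = (16^1)^2 ≡ 16^2 = 256 ≡ 8 (mod 31)
16^3 = 16^2 · 16^1 ≡ 8 · 16 ≡ 4 (mod 31).

4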